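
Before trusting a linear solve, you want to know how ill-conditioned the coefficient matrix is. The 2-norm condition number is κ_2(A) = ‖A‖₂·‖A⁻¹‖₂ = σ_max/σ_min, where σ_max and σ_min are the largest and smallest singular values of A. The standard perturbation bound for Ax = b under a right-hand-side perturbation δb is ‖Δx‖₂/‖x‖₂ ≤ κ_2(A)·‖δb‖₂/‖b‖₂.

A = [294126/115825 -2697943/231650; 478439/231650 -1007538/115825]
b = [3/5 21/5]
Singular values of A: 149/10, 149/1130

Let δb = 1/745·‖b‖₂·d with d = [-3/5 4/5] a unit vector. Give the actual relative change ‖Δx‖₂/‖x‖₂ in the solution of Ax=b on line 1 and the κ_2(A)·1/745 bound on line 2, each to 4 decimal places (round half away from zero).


σ_max = 149/10, σ_min = 149/1130
condition number: (149/10) ÷ (149/1130) = 113.0000
bound on ‖Δx‖/‖x‖: κ·ε = 113.0000·1/745 = 0.1517
solve Ax = b  →  x = [22.2410 4.7978]
‖b‖ = 4.2426, ‖x‖ = 22.7526
re-solving with b+δb shifts x by Δx of norm 0.0432
dividing the unrounded norms, ‖Δx‖/‖x‖ = 0.0019
so the bound overstates the realised error by a factor of ≈ 79.9062 (computed from the unrounded values)

0.0019
0.1517


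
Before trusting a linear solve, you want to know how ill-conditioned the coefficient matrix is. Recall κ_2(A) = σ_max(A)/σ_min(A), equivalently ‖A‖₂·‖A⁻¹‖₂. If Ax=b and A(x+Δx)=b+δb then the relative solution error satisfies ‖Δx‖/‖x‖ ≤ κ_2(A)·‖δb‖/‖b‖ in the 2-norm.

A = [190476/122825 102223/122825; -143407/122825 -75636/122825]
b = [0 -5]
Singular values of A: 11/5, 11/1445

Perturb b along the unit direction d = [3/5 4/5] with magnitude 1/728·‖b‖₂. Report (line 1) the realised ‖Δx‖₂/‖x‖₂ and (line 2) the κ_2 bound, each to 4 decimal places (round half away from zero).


from the listed singular values, σ₁ = 11/5, σ_n = 11/1445
condition number: (11/5) ÷ (11/1445) = 289.0000
worst-case relative error ≤ 289.0000 × 1/728 = 0.3970
solve Ax = b  →  x = [248.4759 -462.9947]
‖b‖₂ = 5.0000 and ‖x‖₂ = 525.4563
Δx = A⁻¹·δb where δb = 1/728·5.0000·d; ‖Δx‖ = 0.9022
relative error = 0.0017
so the bound overstates the realised error by a factor of ≈ 231.2008 (computed from the unrounded values)

0.0017
0.3970


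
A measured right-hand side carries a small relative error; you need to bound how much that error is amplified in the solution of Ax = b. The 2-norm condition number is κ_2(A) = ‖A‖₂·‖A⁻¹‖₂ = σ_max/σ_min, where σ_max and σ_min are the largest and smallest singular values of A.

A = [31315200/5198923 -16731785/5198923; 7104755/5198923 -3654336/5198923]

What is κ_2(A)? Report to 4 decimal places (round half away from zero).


298.3600

M = AᵀA = [613396368025/16079000809 -327140009280/16079000809; -327140009280/16079000809 174483522241/16079000809]. tr(M)=2726227994/55636681, det(M)=1500625/55636681
eigenvalues of AᵀA: λ = (tr ± √(tr²−4·det))/2 = 49, 30625/55636681
κ_2(A) = √(λ_max/λ_min) = √(49 / (30625/55636681)) = 298.3600


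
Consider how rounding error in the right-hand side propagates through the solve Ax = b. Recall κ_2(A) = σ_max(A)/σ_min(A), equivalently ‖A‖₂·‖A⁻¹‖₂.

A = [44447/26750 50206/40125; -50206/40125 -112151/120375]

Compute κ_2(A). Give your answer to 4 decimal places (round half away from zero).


form AᵀA = [1114495681/257602500 626897219/193201875; 626897219/193201875 1410545149/579605625] with trace 626905669/92736900 and determinant 28561/92736900
λ_max, λ_min = (626905669/92736900 ± √393000123189933961/8600132621610000)/2 = 169/25, 169/3709476
so κ_2 = √((169/25) / (169/3709476)) = 385.2000

385.2000


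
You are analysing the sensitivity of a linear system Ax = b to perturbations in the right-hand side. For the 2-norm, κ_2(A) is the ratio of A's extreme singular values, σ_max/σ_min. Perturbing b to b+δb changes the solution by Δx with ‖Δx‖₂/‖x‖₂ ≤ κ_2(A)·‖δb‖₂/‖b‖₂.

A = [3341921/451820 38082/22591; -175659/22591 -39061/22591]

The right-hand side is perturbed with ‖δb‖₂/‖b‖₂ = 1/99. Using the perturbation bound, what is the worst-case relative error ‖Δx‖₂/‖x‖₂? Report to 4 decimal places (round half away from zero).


AᵀA = [27955849801/242736400 157250511/6068410; 157250511/6068410 3538645/606841]; tr = 17472521/144400, det = 14641/144400
eigenvalues of AᵀA: λ = (tr ± √(tr²−4·det))/2 = 121, 121/144400
κ_2(A) = √(λ_max/λ_min) = √(121 / (121/144400)) = 380.0000
κ_2(A)·‖δb‖/‖b‖ = 3.8384

3.8384


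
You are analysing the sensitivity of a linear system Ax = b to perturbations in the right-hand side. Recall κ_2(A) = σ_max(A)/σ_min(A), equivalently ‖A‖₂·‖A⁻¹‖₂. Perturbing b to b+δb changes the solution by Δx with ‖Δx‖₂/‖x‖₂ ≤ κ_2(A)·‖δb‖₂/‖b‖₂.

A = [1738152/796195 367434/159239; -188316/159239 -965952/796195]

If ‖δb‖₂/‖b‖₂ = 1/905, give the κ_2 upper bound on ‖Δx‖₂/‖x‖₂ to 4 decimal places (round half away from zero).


form AᵀA = [13521609936/2193517225 567861840/87740689; 567861840/87740689 14907463236/2193517225] with trace 33803892/2608225 and determinant 419904/65205625
char-poly roots: 324/25 and 1296/2608225
κ_2(A) = √(λ_max/λ_min) = √((324/25) / (1296/2608225)) = 161.5000
worst-case relative error ≤ 161.5000 × 1/905 = 0.1785

0.1785


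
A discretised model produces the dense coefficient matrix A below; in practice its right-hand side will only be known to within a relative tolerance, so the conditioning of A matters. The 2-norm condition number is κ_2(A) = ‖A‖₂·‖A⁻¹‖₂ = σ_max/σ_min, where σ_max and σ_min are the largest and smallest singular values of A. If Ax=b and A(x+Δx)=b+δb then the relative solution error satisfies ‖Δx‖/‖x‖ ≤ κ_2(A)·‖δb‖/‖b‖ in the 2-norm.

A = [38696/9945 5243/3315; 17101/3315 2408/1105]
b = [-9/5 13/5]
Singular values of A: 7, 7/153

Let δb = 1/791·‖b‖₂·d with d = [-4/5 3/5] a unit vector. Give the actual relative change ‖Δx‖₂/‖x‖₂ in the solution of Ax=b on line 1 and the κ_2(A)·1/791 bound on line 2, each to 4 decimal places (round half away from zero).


0.0013
0.1934

σ_max = 7, σ_min = 7/153
κ_2(A) = 7 / (7/153) = 153.0000
bound on ‖Δx‖/‖x‖: κ·ε = 153.0000·1/791 = 0.1934
solve Ax = b  →  x = [-25.0879 60.5824]
‖b‖ = 3.1623, ‖x‖ = 65.5716
with δb = [-0.0032 0.0024], A·Δx = δb → ‖Δx‖ = 0.0874
relative error = 0.0013
so the bound overstates the realised error by a factor of ≈ 145.1489 (computed from the unrounded values)


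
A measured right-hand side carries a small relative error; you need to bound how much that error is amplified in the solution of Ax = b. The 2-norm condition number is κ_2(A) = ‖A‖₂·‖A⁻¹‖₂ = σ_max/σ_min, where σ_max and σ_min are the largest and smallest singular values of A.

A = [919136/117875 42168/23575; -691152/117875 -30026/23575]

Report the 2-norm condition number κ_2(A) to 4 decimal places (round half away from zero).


form AᵀA = [52900082944/555780625 2380426272/111156125; 2380426272/111156125 107188036/22231225] with trace 33063524/330625 and determinant 4096/13225
λ_max, λ_min = (33063524/330625 ± √1093061195298576/109312890625)/2 = 100, 1024/330625
σ_max=√100=10, σ_min=√(1024/330625)=(32/575) → κ = 179.6875

179.6875


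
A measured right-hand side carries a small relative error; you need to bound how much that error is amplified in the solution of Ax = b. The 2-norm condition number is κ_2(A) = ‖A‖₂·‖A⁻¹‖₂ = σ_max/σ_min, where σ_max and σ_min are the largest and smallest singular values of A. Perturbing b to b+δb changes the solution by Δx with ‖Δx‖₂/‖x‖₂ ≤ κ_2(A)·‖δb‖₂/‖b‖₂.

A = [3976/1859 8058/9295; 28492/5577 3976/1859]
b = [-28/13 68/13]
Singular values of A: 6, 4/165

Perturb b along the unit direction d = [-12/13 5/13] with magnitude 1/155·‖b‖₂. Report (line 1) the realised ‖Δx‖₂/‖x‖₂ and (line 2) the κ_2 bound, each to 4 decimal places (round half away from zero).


0.0091
1.5968

σ_max = 6, σ_min = 4/165
κ_2(A) = 6 / (4/165) = 247.5000
worst-case relative error ≤ 247.5000 × 1/155 = 1.5968
solve Ax = b  →  x = [-62.8462 152.5641]
2-norm of b is 5.6569; of x, 165.0013
Δx = A⁻¹·δb where δb = 1/155·5.6569·d; ‖Δx‖ = 1.5055
realised ‖Δx‖/‖x‖ = 0.0091
tightness: 0.0091 against a bound of 1.5968 (unrounded ratio ≈ 0.0057)


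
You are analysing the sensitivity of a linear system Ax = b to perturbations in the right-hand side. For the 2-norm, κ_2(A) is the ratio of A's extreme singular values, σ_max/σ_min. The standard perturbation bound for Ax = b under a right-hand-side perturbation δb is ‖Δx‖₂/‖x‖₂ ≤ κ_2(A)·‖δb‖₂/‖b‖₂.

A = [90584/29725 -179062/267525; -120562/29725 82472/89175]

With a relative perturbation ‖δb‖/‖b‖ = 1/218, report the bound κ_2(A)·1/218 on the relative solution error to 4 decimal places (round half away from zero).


1.1972

M = AᵀA = [909626276/35343025 -73678592/12723489; -73678592/12723489 3731115076/2862785025]. tr(M)=46050472/1703025, det(M)=456976/42575625
λ_max, λ_min = (46050472/1703025 ± √84820858110976/116011766025)/2 = 676/25, 676/1703025
κ = σ_max/σ_min = (26/5)/(26/1305) = 261.0000
perturbation bound = 261.0000·1/218 = 1.1972


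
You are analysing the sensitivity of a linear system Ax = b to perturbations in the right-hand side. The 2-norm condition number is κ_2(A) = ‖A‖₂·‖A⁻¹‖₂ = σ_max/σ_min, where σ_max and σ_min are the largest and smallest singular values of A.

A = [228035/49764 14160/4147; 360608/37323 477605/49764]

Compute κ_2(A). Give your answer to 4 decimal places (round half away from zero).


19.8000

AᵀA = [15080530921/131882256 297764740/2747547; 297764740/2747547 1520587825/14653584]; tr = 17102153/78408, det = 302934025/2509056
solving λ² − 17102153/78408·λ + 302934025/2509056 = 0 gives λ = 3481/16, 87025/156816
κ_2(A) = √(λ_max/λ_min) = √((3481/16) / (87025/156816)) = 19.8000


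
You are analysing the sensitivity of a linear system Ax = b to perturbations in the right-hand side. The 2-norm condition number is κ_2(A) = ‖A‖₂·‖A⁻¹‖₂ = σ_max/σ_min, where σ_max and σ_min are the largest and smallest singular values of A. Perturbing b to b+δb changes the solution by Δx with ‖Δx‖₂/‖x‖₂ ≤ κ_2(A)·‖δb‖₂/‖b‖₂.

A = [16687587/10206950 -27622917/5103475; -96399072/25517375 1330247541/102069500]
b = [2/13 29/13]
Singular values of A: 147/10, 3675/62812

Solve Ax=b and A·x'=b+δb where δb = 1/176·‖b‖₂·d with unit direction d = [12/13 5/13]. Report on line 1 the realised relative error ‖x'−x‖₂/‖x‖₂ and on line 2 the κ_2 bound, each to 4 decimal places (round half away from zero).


σ_max = 147/10, σ_min = 3675/62812
κ_2(A) = (147/10) / (3675/62812) = 251.2480
worst-case relative error ≤ 251.2480 × 1/176 = 1.4275
solve Ax = b  →  x = [16.3699 4.9163]
‖b‖₂ = 2.2361 and ‖x‖₂ = 17.0922
Δx = A⁻¹·δb where δb = 1/176·2.2361·d; ‖Δx‖ = 0.2171
realised ‖Δx‖/‖x‖ = 0.0127
so the bound overstates the realised error by a factor of ≈ 112.3651 (computed from the unrounded values)

0.0127
1.4275


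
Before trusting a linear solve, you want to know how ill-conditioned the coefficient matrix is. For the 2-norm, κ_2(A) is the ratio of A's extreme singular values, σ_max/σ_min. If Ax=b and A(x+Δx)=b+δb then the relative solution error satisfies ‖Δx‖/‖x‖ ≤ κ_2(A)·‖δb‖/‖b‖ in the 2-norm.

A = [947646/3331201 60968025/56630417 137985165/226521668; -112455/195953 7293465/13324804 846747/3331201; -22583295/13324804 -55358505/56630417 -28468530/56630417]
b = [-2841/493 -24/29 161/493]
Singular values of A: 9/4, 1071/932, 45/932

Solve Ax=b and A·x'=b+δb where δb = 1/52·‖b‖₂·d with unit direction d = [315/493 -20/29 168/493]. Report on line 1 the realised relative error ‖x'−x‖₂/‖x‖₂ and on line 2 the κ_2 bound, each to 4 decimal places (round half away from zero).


0.0373
0.8962

largest singular value 9/4, smallest 45/932
κ = σ_max/σ_min = (9/4)/(45/932) = 46.6000
worst-case relative error ≤ 46.6000 × 1/52 = 0.8962
solve Ax = b  →  x = [1.4351 26.2038 -56.4424]
‖b‖₂ = 5.8310 and ‖x‖₂ = 62.2450
with δb = [0.0716 -0.0773 0.0382], A·Δx = δb → ‖Δx‖ = 2.3224
relative error = 0.0373
realised/bound (from unrounded values) ≈ 0.0416


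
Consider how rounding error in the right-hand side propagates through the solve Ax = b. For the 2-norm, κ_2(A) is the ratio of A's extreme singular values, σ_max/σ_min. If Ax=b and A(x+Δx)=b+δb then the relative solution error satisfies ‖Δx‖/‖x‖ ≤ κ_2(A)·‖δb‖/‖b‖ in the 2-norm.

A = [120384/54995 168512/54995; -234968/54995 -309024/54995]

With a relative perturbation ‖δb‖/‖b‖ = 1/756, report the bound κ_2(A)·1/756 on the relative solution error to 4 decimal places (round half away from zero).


M = AᵀA = [48236864/2093045 64288512/2093045; 64288512/2093045 85738496/2093045]. tr(M)=26795072/418609, det(M)=262144/418609
eigenvalues of AᵀA: λ = (tr ± √(tr²−4·det))/2 = 64, 4096/418609
σ_max=√64=8, σ_min=√(4096/418609)=(64/647) → κ = 80.8750
κ_2(A)·‖δb‖/‖b‖ = 0.1070

0.1070


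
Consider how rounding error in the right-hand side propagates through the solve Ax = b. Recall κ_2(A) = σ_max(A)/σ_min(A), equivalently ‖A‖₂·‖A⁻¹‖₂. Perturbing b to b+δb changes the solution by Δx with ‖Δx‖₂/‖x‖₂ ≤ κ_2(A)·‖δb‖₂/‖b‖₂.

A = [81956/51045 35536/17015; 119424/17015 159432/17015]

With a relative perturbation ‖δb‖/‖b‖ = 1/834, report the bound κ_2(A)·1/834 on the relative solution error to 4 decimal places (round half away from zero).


M = AᵀA = [16070864/310005 7142464/103335; 7142464/103335 3174464/34445]. tr(M)=8928208/62001, det(M)=1024/6889
solving λ² − 8928208/62001·λ + 1024/6889 = 0 gives λ = 144, 64/62001
σ_max=√144=12, σ_min=√(64/62001)=(8/249) → κ = 373.5000
worst-case relative error ≤ 373.5000 × 1/834 = 0.4478

0.4478


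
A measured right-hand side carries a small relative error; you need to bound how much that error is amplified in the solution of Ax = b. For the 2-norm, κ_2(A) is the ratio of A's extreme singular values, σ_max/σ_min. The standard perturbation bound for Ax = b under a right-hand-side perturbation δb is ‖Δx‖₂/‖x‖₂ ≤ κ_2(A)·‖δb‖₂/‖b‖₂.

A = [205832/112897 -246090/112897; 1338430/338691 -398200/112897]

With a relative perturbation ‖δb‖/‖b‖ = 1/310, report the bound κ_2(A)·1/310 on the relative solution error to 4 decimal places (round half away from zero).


form AᵀA = [7517979844/396925929 -2369973760/132308643; -2369973760/132308643 758212900/44102881] with trace 17053384/471969 and determinant 250000/52441
λ_max, λ_min = (17053384/471969 ± √286570184851456/222754736961)/2 = 36, 62500/471969
κ_2(A) = √(λ_max/λ_min) = √(36 / (62500/471969)) = 16.4880
worst-case relative error ≤ 16.4880 × 1/310 = 0.0532

0.0532


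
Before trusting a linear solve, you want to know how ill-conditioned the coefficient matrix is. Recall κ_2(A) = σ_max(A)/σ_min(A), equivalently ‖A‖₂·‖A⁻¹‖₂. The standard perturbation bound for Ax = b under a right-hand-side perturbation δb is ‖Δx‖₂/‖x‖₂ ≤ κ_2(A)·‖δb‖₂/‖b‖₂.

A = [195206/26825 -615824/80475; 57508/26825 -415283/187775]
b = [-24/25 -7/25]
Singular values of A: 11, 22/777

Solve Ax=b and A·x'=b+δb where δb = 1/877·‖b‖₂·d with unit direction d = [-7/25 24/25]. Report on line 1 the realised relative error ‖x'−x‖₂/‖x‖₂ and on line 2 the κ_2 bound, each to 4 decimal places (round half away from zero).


from the listed singular values, σ₁ = 11, σ_n = 22/777
κ = σ_max/σ_min = 11/(22/777) = 388.5000
κ_2(A)·‖δb‖/‖b‖ = 0.4430
solve Ax = b  →  x = [-0.0627 0.0658]
2-norm of b is 1.0000; of x, 0.0909
with δb = [-0.0003 0.0011], A·Δx = δb → ‖Δx‖ = 0.0403
dividing the unrounded norms, ‖Δx‖/‖x‖ = 0.4430
realised/bound = 1 exactly: the bound is attained for this b and d

0.4430
0.4430


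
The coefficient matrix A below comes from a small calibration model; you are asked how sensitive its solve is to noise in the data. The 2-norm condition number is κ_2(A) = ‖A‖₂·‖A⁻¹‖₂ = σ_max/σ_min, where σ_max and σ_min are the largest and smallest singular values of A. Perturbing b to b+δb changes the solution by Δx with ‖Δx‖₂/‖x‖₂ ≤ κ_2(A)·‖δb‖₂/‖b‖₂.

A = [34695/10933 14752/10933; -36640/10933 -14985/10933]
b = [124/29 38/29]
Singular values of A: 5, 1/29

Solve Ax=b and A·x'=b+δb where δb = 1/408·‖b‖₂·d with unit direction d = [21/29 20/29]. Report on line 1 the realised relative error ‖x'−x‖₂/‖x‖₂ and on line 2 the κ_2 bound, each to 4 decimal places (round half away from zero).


σ_max = 5, σ_min = 1/29
condition number: 5 ÷ (1/29) = 145.0000
worst-case relative error ≤ 145.0000 × 1/408 = 0.3554
solve Ax = b  →  x = [-44.2462 107.2308]
2-norm of b is 4.4721; of x, 116.0007
re-solving with b+δb shifts x by Δx of norm 0.3179
dividing the unrounded norms, ‖Δx‖/‖x‖ = 0.0027
so the bound overstates the realised error by a factor of ≈ 129.6927 (computed from the unrounded values)

0.0027
0.3554


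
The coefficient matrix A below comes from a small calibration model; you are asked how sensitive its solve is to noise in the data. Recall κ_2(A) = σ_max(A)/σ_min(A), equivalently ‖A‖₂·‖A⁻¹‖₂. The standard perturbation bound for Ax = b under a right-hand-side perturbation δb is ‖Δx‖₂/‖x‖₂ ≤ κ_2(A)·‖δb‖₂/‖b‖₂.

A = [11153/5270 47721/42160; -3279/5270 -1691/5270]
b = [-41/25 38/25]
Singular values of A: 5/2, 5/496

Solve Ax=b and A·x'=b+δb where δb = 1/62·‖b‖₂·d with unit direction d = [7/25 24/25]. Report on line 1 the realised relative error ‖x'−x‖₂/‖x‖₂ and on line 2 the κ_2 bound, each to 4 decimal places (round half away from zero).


from the listed singular values, σ₁ = 5/2, σ_n = 5/496
condition number: (5/2) ÷ (5/496) = 248.0000
bound on ‖Δx‖/‖x‖: κ·ε = 248.0000·1/62 = 4.0000
solve Ax = b  →  x = [-47.3882 87.1529]
‖b‖₂ = 2.2361 and ‖x‖₂ = 99.2032
re-solving with b+δb shifts x by Δx of norm 3.5777
relative error = 0.0361
realised/bound (from unrounded values) ≈ 0.0090

0.0361
4.0000


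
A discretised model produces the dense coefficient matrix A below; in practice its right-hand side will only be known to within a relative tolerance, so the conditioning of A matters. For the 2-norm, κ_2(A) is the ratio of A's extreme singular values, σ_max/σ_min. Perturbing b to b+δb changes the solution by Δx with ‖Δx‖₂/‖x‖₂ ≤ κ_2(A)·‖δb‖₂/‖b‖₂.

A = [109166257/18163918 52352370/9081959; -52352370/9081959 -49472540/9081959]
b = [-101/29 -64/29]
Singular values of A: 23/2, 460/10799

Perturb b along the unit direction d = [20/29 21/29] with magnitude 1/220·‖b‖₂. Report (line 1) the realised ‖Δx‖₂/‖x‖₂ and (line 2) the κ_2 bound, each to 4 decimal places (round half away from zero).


σ_max = 23/2, σ_min = 460/10799
condition number: (23/2) ÷ (460/10799) = 269.9750
bound on ‖Δx‖/‖x‖: κ·ε = 269.9750·1/220 = 1.2272
solve Ax = b  →  x = [64.6987 -68.0597]
2-norm of b is 4.1231; of x, 93.9044
Δx = A⁻¹·δb where δb = 1/220·4.1231·d; ‖Δx‖ = 0.4400
relative error = 0.0047
so the bound overstates the realised error by a factor of ≈ 261.9143 (computed from the unrounded values)

0.0047
1.2272


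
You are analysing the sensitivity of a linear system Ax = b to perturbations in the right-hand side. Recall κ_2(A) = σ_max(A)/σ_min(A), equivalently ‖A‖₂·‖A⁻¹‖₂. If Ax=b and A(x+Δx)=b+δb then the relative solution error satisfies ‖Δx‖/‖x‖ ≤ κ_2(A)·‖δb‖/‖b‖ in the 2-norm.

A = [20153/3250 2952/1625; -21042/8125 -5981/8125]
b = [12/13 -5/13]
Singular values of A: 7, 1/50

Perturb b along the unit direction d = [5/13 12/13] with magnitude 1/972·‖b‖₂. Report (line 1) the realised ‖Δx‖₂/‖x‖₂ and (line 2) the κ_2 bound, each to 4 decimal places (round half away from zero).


0.3601
0.3601

largest singular value 7, smallest 1/50
κ_2(A) = 7 / (1/50) = 350.0000
worst-case relative error ≤ 350.0000 × 1/972 = 0.3601
solve Ax = b  →  x = [0.1371 0.0400]
2-norm of b is 1.0000; of x, 0.1429
Δx = A⁻¹·δb where δb = 1/972·1.0000·d; ‖Δx‖ = 0.0514
relative error = 0.3601
so the bound is sharp here: realised error equals the bound


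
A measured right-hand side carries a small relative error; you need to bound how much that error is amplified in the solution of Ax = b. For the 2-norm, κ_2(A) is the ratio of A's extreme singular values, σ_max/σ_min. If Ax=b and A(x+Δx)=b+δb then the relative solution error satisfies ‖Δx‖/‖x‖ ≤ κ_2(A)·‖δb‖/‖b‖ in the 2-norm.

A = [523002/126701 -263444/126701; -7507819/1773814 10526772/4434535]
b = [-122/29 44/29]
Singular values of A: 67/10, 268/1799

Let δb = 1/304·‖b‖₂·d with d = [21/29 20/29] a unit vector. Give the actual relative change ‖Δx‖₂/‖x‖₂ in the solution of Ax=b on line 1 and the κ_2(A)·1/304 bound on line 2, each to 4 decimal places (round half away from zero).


from the listed singular values, σ₁ = 67/10, σ_n = 268/1799
condition number: (67/10) ÷ (268/1799) = 44.9750
worst-case relative error ≤ 44.9750 × 1/304 = 0.1479
solve Ax = b  →  x = [-6.8446 -11.5650]
‖b‖ = 4.4721, ‖x‖ = 13.4386
Δx = A⁻¹·δb where δb = 1/304·4.4721·d; ‖Δx‖ = 0.0988
dividing the unrounded norms, ‖Δx‖/‖x‖ = 0.0073
tightness: 0.0073 against a bound of 0.1479 (unrounded ratio ≈ 0.0497)

0.0073
0.1479


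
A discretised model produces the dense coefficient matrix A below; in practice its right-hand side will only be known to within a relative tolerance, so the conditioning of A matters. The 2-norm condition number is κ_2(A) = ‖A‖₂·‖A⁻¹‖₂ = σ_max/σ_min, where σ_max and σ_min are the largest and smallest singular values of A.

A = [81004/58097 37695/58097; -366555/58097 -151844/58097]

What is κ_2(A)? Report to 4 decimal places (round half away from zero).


109.0000

form AᵀA = [83833561/2007889 34927200/2007889; 34927200/2007889 14561281/2007889] with trace 582218/11881 and determinant 2401/11881
eigenvalues of AᵀA: λ = (tr ± √(tr²−4·det))/2 = 49, 49/11881
so κ_2 = √(49 / (49/11881)) = 109.0000


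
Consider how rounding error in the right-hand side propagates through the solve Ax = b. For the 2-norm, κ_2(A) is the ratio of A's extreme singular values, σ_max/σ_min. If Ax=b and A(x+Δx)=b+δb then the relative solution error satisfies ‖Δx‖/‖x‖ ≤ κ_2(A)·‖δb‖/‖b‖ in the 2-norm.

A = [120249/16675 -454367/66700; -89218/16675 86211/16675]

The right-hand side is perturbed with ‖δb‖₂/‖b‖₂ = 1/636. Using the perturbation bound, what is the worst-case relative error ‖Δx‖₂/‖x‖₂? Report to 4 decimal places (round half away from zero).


0.2893

M = AᵀA = [896786941/11122225 -136645551/1779556; -136645551/1779556 13014670201/177955600]. tr(M)=32536577/211600, det(M)=923521/1322500
solving λ² − 32536577/211600·λ + 923521/1322500 = 0 gives λ = 3844/25, 961/211600
κ = σ_max/σ_min = (62/5)/(31/460) = 184.0000
κ_2(A)·‖δb‖/‖b‖ = 0.2893


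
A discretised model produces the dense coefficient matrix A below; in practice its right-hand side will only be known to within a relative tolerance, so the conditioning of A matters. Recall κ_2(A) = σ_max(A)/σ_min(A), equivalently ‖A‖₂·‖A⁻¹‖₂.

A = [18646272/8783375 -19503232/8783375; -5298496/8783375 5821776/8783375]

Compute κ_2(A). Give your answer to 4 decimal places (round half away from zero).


form AᵀA = [20731449344/4256423525 -4353205248/851284705; -4353205248/851284705 22856228096/4256423525] with trace 300604672/29354645 and determinant 16777216/3669330625
λ_max, λ_min = (300604672/29354645 ± √2258685229329874944/21542379576900625)/2 = 256/25, 65536/146773225
κ = σ_max/σ_min = (16/5)/(256/12115) = 151.4375

151.4375


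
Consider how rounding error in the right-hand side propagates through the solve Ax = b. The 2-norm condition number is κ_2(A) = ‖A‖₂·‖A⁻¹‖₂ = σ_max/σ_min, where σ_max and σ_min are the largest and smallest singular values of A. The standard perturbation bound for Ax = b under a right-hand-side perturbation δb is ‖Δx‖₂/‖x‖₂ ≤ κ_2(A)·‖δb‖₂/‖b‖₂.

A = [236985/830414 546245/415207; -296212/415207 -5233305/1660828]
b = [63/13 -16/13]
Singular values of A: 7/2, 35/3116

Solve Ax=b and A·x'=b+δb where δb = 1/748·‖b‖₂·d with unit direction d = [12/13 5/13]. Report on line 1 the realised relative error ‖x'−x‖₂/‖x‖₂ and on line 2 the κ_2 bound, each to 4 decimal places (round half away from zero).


0.0017
0.4166

from the listed singular values, σ₁ = 7/2, σ_n = 35/3116
condition number: (7/2) ÷ (35/3116) = 311.6000
κ_2(A)·‖δb‖/‖b‖ = 0.4166
solve Ax = b  →  x = [-347.2404 79.0077]
‖b‖ = 5.0000, ‖x‖ = 356.1153
re-solving with b+δb shifts x by Δx of norm 0.5951
relative error = 0.0017
tightness: 0.0017 against a bound of 0.4166 (unrounded ratio ≈ 0.0040)


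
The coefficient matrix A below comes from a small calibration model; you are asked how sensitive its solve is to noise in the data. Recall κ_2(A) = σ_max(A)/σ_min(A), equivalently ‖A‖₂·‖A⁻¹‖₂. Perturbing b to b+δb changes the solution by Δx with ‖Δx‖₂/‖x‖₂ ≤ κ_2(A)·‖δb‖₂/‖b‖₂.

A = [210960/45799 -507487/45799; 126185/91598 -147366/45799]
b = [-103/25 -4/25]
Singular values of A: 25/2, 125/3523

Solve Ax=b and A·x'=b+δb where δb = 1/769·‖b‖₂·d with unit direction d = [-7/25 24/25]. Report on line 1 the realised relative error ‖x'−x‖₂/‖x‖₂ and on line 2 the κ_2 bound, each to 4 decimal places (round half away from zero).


0.0054
0.4581

σ_max = 25/2, σ_min = 125/3523
condition number: (25/2) ÷ (125/3523) = 352.3000
κ_2(A)·‖δb‖/‖b‖ = 0.4581
solve Ax = b  →  x = [25.8929 11.1354]
2-norm of b is 4.1231; of x, 28.1858
Δx = A⁻¹·δb where δb = 1/769·4.1231·d; ‖Δx‖ = 0.1511
dividing the unrounded norms, ‖Δx‖/‖x‖ = 0.0054
realised/bound (from unrounded values) ≈ 0.0117


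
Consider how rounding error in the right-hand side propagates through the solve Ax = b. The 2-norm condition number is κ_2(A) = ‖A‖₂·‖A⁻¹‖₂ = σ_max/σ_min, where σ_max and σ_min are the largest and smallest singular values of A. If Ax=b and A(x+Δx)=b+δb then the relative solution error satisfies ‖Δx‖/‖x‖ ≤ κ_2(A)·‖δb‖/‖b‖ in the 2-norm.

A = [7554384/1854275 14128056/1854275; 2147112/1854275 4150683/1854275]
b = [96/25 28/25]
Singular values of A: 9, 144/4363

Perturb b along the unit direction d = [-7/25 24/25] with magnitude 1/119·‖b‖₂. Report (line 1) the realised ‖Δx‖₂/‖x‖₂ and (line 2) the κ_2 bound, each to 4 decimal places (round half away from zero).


2.2915
2.2915

from the listed singular values, σ₁ = 9, σ_n = 144/4363
condition number: 9 ÷ (144/4363) = 272.6875
worst-case relative error ≤ 272.6875 × 1/119 = 2.2915
solve Ax = b  →  x = [0.2092 0.3922]
‖b‖ = 4.0000, ‖x‖ = 0.4444
δb = ε·‖b‖·d = [-0.0094 0.0323]; solving A·Δx = δb gives ‖Δx‖ = 1.0184
dividing the unrounded norms, ‖Δx‖/‖x‖ = 2.2915
so the bound is sharp here: realised error equals the bound


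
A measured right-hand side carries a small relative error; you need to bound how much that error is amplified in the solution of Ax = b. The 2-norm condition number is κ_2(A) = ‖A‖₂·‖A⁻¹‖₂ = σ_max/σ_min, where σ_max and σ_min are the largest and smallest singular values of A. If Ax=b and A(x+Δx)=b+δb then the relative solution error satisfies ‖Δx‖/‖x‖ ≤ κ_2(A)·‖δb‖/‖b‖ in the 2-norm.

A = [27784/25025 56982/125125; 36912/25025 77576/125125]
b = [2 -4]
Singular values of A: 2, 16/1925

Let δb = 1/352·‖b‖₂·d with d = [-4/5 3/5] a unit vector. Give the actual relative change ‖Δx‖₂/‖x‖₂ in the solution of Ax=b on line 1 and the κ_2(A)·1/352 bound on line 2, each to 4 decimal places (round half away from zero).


0.0032
0.6836

largest singular value 2, smallest 16/1925
κ_2(A) = 2 / (16/1925) = 240.6250
perturbation bound = 240.6250·1/352 = 0.6836
solve Ax = b  →  x = [184.1731 -444.6154]
‖b‖ = 4.4721, ‖x‖ = 481.2510
δb = ε·‖b‖·d = [-0.0102 0.0076]; solving A·Δx = δb gives ‖Δx‖ = 1.5286
realised ‖Δx‖/‖x‖ = 0.0032
realised/bound (from unrounded values) ≈ 0.0046


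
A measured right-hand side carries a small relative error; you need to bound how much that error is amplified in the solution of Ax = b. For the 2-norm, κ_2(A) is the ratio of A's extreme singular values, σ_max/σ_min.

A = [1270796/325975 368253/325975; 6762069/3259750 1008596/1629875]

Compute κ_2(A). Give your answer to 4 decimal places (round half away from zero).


306.8000

M = AᵀA = [717016693849/36768062500 52281864558/9192015625; 52281864558/9192015625 15250943569/9192015625]. tr(M)=1244832749/58828900, det(M)=279841/58828900
λ_max, λ_min = (1244832749/58828900 ± √1549542722030077401/3460839475210000)/2 = 529/25, 529/2353156
κ = σ_max/σ_min = (23/5)/(23/1534) = 306.8000


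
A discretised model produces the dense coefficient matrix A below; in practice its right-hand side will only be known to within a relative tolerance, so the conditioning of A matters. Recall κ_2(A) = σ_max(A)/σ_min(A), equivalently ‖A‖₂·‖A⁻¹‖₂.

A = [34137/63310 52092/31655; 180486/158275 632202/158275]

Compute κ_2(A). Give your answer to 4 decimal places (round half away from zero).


73.0500

AᵀA = [943397361/592922500 806697738/148230625; 806697738/148230625 2766383316/148230625]; tr = 19214289/948676, det = 18225/237169
char-poly roots: 81/4 and 900/237169
σ_max=√(81/4)=(9/2), σ_min=√(900/237169)=(30/487) → κ = 73.0500


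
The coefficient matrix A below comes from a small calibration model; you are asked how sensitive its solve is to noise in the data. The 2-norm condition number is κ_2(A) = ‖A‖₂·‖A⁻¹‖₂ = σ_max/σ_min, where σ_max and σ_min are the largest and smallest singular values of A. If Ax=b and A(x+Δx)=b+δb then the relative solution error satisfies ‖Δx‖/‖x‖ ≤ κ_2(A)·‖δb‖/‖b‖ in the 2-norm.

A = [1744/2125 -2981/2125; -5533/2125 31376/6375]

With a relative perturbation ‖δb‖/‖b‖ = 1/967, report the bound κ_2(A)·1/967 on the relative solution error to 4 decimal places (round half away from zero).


M = AᵀA = [53849/7225 -60544/4335; -60544/4335 1703089/65025]. tr(M)=1514/45, det(M)=841/5625
char-poly roots: 841/25 and 1/225
σ_max=√(841/25)=(29/5), σ_min=√(1/225)=(1/15) → κ = 87.0000
κ_2(A)·‖δb‖/‖b‖ = 0.0900

0.0900


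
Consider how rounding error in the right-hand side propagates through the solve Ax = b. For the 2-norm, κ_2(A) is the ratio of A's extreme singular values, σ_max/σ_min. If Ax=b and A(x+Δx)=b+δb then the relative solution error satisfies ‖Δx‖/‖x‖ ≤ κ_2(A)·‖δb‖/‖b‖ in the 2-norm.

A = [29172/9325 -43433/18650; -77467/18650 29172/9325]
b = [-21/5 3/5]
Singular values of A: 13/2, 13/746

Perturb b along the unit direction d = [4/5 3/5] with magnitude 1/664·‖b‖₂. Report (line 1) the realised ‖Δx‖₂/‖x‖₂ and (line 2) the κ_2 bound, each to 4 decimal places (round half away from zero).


0.0021
0.5617

from the listed singular values, σ₁ = 13/2, σ_n = 13/746
κ_2(A) = (13/2) / (13/746) = 373.0000
κ_2(A)·‖δb‖/‖b‖ = 0.5617
solve Ax = b  →  x = [-103.6615 -137.4462]
‖b‖₂ = 4.2426 and ‖x‖₂ = 172.1545
with δb = [0.0051 0.0038], A·Δx = δb → ‖Δx‖ = 0.3667
dividing the unrounded norms, ‖Δx‖/‖x‖ = 0.0021
tightness: 0.0021 against a bound of 0.5617 (unrounded ratio ≈ 0.0038)


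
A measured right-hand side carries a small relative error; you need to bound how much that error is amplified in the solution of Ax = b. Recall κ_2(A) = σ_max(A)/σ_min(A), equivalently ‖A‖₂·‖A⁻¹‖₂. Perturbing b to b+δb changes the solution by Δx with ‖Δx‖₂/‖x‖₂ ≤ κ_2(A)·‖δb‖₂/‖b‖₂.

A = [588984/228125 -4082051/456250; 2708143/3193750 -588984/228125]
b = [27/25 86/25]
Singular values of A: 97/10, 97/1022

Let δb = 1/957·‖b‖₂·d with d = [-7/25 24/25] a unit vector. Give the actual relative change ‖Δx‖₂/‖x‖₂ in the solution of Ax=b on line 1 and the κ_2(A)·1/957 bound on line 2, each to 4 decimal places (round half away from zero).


0.0013
0.1068

from the listed singular values, σ₁ = 97/10, σ_n = 97/1022
κ = σ_max/σ_min = (97/10)/(97/1022) = 102.2000
κ_2(A)·‖δb‖/‖b‖ = 0.1068
solve Ax = b  →  x = [30.4016 8.6524]
‖b‖ = 3.6056, ‖x‖ = 31.6089
with δb = [-0.0011 0.0036], A·Δx = δb → ‖Δx‖ = 0.0397
dividing the unrounded norms, ‖Δx‖/‖x‖ = 0.0013
tightness: 0.0013 against a bound of 0.1068 (unrounded ratio ≈ 0.0118)


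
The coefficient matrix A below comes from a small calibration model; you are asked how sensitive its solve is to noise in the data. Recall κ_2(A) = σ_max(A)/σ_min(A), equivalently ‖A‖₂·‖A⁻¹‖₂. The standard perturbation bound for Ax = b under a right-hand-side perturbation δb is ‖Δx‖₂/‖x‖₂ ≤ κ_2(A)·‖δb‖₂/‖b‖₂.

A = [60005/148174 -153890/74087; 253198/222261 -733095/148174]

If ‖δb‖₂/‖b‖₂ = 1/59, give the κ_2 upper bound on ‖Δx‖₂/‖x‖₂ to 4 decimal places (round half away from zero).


form AᵀA = [1709126089/1169229636 -210375440/32478601; -210375440/32478601 3740572825/129914404] with trace 10521797/347778 and determinant 366025/2782224
solving λ² − 10521797/347778·λ + 366025/2782224 = 0 gives λ = 121/4, 3025/695556
κ = σ_max/σ_min = (11/2)/(55/834) = 83.4000
κ_2(A)·‖δb‖/‖b‖ = 1.4136

1.4136


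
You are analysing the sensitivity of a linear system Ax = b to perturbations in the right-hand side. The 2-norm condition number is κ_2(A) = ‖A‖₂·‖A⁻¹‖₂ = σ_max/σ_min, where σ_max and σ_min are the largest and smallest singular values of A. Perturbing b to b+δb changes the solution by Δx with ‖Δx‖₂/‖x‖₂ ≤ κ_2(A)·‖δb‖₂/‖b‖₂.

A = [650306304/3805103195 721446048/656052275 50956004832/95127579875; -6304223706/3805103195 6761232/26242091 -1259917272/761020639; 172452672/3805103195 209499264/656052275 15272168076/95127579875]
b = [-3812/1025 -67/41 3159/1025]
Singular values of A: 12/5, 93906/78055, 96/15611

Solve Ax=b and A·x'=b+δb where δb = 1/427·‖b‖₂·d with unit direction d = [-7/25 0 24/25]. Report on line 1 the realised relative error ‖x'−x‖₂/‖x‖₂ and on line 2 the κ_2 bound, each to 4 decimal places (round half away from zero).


largest singular value 12/5, smallest 96/15611
κ_2(A) = (12/5) / (96/15611) = 390.2750
worst-case relative error ≤ 390.2750 × 1/427 = 0.9140
solve Ax = b  →  x = [-458.8495 -145.2163 437.5749]
‖b‖ = 5.0990, ‖x‖ = 650.4632
re-solving with b+δb shifts x by Δx of norm 1.9419
dividing the unrounded norms, ‖Δx‖/‖x‖ = 0.0030
realised/bound (from unrounded values) ≈ 0.0033

0.0030
0.9140


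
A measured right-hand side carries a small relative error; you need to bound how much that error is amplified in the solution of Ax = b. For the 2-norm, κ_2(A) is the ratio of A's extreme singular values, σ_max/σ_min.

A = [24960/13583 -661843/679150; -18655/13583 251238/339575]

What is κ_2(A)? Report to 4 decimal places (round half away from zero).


319.6000

form AᵀA = [971010625/184497889 -2589329106/922489445; -2589329106/922489445 27620731489/18449788900] with trace 431563301/63840100 and determinant 28561/63840100
λ_max, λ_min = (431563301/63840100 ± √186239589421632201/4075558368010000)/2 = 169/25, 169/2553604
κ_2(A) = √(λ_max/λ_min) = √((169/25) / (169/2553604)) = 319.6000


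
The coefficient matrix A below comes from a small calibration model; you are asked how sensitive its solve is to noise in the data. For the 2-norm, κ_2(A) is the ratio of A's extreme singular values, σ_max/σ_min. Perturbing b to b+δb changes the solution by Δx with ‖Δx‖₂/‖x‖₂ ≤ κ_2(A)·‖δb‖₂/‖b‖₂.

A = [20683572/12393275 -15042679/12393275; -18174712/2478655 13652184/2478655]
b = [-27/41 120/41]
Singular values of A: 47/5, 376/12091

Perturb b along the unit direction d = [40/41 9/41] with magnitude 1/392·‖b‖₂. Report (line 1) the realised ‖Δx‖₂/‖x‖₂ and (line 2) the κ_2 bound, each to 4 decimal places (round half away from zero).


from the listed singular values, σ₁ = 47/5, σ_n = 376/12091
κ_2(A) = (47/5) / (376/12091) = 302.2750
worst-case relative error ≤ 302.2750 × 1/392 = 0.7711
solve Ax = b  →  x = [-0.2553 0.1915]
‖b‖₂ = 3.0000 and ‖x‖₂ = 0.3191
Δx = A⁻¹·δb where δb = 1/392·3.0000·d; ‖Δx‖ = 0.2461
relative error = 0.7711
realised/bound = 1 exactly: the bound is attained for this b and d

0.7711
0.7711


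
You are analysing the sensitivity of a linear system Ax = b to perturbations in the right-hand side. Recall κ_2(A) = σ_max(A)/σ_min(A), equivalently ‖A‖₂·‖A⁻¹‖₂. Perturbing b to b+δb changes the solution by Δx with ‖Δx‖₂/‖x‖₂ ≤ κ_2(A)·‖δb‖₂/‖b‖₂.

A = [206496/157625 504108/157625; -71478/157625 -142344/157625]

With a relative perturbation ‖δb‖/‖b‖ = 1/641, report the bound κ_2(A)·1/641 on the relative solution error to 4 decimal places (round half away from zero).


0.0757

M = AᵀA = [76399524/39753025 7313328/1590121; 7313328/1590121 439018704/39753025]. tr(M)=3049812/235225, det(M)=419904/5880625
solving λ² − 3049812/235225·λ + 419904/5880625 = 0 gives λ = 324/25, 1296/235225
κ = σ_max/σ_min = (18/5)/(36/485) = 48.5000
bound on ‖Δx‖/‖x‖: κ·ε = 48.5000·1/641 = 0.0757


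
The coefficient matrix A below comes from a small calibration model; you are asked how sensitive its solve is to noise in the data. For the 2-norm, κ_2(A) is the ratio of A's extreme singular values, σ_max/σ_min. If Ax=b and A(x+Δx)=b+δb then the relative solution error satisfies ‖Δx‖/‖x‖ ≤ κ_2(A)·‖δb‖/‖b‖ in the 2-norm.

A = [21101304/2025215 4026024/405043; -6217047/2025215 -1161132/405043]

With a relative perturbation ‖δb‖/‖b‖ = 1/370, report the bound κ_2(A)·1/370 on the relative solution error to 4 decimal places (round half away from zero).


0.9437

M = AᵀA = [667471315725/5657235581 635677024500/5657235581; 635677024500/5657235581 605417130000/5657235581]. tr(M)=43892705025/195077089, det(M)=81000000/195077089
eigenvalues of AᵀA: λ = (tr ± √(tr²−4·det))/2 = 225, 360000/195077089
κ = σ_max/σ_min = 15/(600/13967) = 349.1750
bound on ‖Δx‖/‖x‖: κ·ε = 349.1750·1/370 = 0.9437


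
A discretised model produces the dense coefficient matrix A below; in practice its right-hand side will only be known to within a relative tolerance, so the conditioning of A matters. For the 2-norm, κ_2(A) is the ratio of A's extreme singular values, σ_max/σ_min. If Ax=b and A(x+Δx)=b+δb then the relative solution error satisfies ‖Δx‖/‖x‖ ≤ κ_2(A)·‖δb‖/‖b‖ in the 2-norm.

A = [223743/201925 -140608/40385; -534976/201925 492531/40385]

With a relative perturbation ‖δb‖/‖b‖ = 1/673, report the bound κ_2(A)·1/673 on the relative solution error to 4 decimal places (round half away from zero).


0.0585

form AᵀA = [538016401/65237929 -2359618560/65237929; -2359618560/65237929 10494295825/65237929] with trace 6562946/38809 and determinant 714025/38809
char-poly roots: 169 and 4225/38809
κ = σ_max/σ_min = 13/(65/197) = 39.4000
κ_2(A)·‖δb‖/‖b‖ = 0.0585
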